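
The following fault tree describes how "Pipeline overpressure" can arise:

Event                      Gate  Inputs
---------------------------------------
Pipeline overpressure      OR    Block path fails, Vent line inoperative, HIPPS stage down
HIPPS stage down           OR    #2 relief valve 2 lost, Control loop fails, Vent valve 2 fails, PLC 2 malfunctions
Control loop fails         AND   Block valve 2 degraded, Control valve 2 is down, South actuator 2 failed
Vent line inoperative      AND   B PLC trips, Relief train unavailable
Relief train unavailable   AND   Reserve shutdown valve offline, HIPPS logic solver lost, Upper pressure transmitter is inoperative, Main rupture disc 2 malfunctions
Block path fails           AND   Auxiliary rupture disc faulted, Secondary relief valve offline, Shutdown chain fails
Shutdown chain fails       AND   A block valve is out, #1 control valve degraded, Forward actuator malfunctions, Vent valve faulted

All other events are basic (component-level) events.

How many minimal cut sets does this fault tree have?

6

Shutdown chain fails [AND]: one cut set from each child combined → 1 × 1 × 1 × 1 = 1 cut set(s).
Block path fails [AND]: one cut set from each child combined → 1 × 1 × 1 = 1 cut set(s).
Relief train unavailable [AND]: one cut set from each child combined → 1 × 1 × 1 × 1 = 1 cut set(s).
Vent line inoperative [AND]: one cut set from each child combined → 1 × 1 = 1 cut set(s).
Control loop fails [AND]: one cut set from each child combined → 1 × 1 × 1 = 1 cut set(s).
HIPPS stage down [OR]: union of children's cut sets → 4 cut set(s).
Pipeline overpressure [OR]: union of children's cut sets → 6 cut set(s).
Minimal cut sets: {#1 control valve degraded, A block valve is out, Auxiliary rupture disc faulted, Forward actuator malfunctions, Secondary relief valve offline, Vent valve faulted}; {B PLC trips, HIPPS logic solver lost, Main rupture disc 2 malfunctions, Reserve shutdown valve offline, Upper pressure transmitter is inoperative}; {#2 relief valve 2 lost}; {Block valve 2 degraded, Control valve 2 is down, South actuator 2 failed}; {Vent valve 2 fails}; {PLC 2 malfunctions}.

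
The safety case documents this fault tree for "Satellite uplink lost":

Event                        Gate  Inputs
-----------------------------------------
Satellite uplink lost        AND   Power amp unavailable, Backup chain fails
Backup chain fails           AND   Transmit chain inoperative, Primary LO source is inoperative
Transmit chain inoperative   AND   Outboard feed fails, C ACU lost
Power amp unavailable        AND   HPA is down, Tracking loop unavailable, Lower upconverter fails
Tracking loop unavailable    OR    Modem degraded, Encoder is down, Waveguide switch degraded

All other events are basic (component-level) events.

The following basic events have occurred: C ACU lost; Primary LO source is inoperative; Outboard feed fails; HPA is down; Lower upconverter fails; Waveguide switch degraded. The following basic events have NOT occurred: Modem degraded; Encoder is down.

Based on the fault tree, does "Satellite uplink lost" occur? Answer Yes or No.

Yes

Tracking loop unavailable [OR]: Modem degraded=not, Encoder is down=not, Waveguide switch degraded=occurs → at least one input occurs → occurs.
Power amp unavailable [AND]: HPA is down=occurs, Tracking loop unavailable=occurs, Lower upconverter fails=occurs → all inputs occur → occurs.
Transmit chain inoperative [AND]: Outboard feed fails=occurs, C ACU lost=occurs → all inputs occur → occurs.
Backup chain fails [AND]: Transmit chain inoperative=occurs, Primary LO source is inoperative=occurs → all inputs occur → occurs.
Satellite uplink lost [AND]: Power amp unavailable=occurs, Backup chain fails=occurs → all inputs occur → occurs.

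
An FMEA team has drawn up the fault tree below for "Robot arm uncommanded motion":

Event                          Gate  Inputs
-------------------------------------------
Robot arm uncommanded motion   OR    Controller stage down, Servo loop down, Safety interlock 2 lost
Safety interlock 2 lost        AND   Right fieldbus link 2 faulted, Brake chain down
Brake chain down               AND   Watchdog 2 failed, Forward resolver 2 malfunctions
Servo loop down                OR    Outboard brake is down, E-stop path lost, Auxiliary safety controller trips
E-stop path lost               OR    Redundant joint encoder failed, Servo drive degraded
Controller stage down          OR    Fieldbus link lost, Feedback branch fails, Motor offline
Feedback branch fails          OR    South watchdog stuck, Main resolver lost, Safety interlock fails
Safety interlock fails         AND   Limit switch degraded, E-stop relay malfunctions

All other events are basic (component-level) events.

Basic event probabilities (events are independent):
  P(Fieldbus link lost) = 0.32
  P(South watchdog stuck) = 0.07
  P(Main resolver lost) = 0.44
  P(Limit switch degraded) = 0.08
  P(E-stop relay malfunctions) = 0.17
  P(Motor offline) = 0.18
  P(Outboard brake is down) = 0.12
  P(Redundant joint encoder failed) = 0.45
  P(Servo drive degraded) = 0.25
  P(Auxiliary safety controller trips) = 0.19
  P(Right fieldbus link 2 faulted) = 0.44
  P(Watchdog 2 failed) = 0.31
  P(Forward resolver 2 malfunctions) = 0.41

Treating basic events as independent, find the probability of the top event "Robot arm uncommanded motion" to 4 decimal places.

P(Safety interlock fails) [AND] = 0.08 × 0.17 = 0.013600
P(Feedback branch fails) [OR] = 1 − (1−0.07) × (1−0.44) × (1−0.013600) = 0.486283
P(Controller stage down) [OR] = 1 − (1−0.32) × (1−0.486283) × (1−0.18) = 0.713551
P(E-stop path lost) [OR] = 1 − (1−0.45) × (1−0.25) = 0.587500
P(Servo loop down) [OR] = 1 − (1−0.12) × (1−0.587500) × (1−0.19) = 0.705970
P(Brake chain down) [AND] = 0.31 × 0.41 = 0.127100
P(Safety interlock 2 lost) [AND] = 0.44 × 0.127100 = 0.055924
P(Robot arm uncommanded motion) [OR] = 1 − (1−0.713551) × (1−0.705970) × (1−0.055924) = 0.920486
Rounded to 4 decimal places: P(Robot arm uncommanded motion) ≈ 0.9205.

0.9205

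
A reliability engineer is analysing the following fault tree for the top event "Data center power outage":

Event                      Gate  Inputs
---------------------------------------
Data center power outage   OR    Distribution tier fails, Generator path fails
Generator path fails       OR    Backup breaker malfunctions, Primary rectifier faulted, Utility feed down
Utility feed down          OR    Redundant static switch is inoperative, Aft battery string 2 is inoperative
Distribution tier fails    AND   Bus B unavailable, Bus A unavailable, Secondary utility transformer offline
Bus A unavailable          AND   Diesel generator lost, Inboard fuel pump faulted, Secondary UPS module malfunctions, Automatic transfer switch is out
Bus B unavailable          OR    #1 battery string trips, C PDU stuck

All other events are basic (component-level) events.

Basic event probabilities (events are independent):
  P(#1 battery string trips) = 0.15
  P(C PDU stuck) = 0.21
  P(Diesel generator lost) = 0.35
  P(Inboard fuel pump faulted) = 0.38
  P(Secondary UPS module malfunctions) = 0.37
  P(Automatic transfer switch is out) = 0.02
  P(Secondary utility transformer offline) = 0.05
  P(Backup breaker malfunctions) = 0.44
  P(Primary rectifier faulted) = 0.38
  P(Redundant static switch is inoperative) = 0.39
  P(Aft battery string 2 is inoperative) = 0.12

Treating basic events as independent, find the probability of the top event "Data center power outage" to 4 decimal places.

0.8136

P(Bus B unavailable) [OR] = 1 − (1−0.15) × (1−0.21) = 0.328500
P(Bus A unavailable) [AND] = 0.35 × 0.38 × 0.37 × 0.02 = 0.000984
P(Distribution tier fails) [AND] = 0.328500 × 0.000984 × 0.05 = 0.000016
P(Utility feed down) [OR] = 1 − (1−0.39) × (1−0.12) = 0.463200
P(Generator path fails) [OR] = 1 − (1−0.44) × (1−0.38) × (1−0.463200) = 0.813623
P(Data center power outage) [OR] = 1 − (1−0.000016) × (1−0.813623) = 0.813626
Rounded to 4 decimal places: P(Data center power outage) ≈ 0.8136.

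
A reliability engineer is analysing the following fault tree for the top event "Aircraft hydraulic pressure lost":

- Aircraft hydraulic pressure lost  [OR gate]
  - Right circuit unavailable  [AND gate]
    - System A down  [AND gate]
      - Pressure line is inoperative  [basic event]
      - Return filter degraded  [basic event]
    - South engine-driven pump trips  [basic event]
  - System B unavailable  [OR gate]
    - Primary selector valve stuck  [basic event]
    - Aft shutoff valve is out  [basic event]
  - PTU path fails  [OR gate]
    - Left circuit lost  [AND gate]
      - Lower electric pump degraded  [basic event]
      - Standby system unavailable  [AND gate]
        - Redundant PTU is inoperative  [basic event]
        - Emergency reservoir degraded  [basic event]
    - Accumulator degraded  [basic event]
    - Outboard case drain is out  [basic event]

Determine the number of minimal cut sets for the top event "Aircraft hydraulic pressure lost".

System A down [AND]: one cut set from each child combined → 1 × 1 = 1 cut set(s).
Right circuit unavailable [AND]: one cut set from each child combined → 1 × 1 = 1 cut set(s).
System B unavailable [OR]: union of children's cut sets → 2 cut set(s).
Standby system unavailable [AND]: one cut set from each child combined → 1 × 1 = 1 cut set(s).
Left circuit lost [AND]: one cut set from each child combined → 1 × 1 = 1 cut set(s).
PTU path fails [OR]: union of children's cut sets → 3 cut set(s).
Aircraft hydraulic pressure lost [OR]: union of children's cut sets → 6 cut set(s).
Minimal cut sets: {Pressure line is inoperative, Return filter degraded, South engine-driven pump trips}; {Primary selector valve stuck}; {Aft shutoff valve is out}; {Emergency reservoir degraded, Lower electric pump degraded, Redundant PTU is inoperative}; {Accumulator degraded}; {Outboard case drain is out}.

6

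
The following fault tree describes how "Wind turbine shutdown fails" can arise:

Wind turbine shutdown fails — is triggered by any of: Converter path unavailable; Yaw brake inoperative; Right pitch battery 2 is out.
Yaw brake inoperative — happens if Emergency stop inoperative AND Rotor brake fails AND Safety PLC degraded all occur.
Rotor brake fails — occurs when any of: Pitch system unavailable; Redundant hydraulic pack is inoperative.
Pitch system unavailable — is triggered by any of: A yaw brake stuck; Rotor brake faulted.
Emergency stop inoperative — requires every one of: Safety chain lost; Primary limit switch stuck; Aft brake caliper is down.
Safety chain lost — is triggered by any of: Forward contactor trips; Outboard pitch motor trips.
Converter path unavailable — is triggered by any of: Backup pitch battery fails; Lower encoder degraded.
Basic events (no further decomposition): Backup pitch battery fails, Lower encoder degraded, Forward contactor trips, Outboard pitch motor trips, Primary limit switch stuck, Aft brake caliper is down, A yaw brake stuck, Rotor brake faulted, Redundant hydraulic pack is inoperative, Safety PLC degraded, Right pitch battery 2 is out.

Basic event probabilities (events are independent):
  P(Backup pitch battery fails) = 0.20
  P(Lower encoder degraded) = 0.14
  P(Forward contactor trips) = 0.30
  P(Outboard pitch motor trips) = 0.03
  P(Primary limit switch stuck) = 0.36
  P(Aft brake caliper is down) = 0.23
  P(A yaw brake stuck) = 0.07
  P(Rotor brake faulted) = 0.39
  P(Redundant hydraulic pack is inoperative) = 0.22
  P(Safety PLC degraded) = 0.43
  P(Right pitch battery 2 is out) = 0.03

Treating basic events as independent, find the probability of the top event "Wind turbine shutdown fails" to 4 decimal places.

0.3369

P(Converter path unavailable) [OR] = 1 − (1−0.20) × (1−0.14) = 0.312000
P(Safety chain lost) [OR] = 1 − (1−0.30) × (1−0.03) = 0.321000
P(Emergency stop inoperative) [AND] = 0.321000 × 0.36 × 0.23 = 0.026579
P(Pitch system unavailable) [OR] = 1 − (1−0.07) × (1−0.39) = 0.432700
P(Rotor brake fails) [OR] = 1 − (1−0.432700) × (1−0.22) = 0.557506
P(Yaw brake inoperative) [AND] = 0.026579 × 0.557506 × 0.43 = 0.006372
P(Wind turbine shutdown fails) [OR] = 1 − (1−0.312000) × (1−0.006372) × (1−0.03) = 0.336892
Rounded to 4 decimal places: P(Wind turbine shutdown fails) ≈ 0.3369.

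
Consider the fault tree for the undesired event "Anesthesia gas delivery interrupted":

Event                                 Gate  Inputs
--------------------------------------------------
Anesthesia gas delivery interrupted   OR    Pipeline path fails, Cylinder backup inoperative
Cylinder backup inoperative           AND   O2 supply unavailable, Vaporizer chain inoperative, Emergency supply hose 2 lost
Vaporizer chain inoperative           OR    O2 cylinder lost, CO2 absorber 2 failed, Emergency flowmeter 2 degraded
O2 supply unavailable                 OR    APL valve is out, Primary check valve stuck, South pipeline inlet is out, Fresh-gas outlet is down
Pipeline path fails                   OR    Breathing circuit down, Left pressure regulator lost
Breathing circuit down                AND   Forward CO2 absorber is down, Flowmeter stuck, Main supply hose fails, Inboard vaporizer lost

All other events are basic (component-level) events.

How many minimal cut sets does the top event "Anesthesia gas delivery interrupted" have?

Breathing circuit down [AND]: one cut set from each child combined → 1 × 1 × 1 × 1 = 1 cut set(s).
Pipeline path fails [OR]: union of children's cut sets → 2 cut set(s).
O2 supply unavailable [OR]: union of children's cut sets → 4 cut set(s).
Vaporizer chain inoperative [OR]: union of children's cut sets → 3 cut set(s).
Cylinder backup inoperative [AND]: one cut set from each child combined → 4 × 3 × 1 = 12 cut set(s).
Anesthesia gas delivery interrupted [OR]: union of children's cut sets → 14 cut set(s).

14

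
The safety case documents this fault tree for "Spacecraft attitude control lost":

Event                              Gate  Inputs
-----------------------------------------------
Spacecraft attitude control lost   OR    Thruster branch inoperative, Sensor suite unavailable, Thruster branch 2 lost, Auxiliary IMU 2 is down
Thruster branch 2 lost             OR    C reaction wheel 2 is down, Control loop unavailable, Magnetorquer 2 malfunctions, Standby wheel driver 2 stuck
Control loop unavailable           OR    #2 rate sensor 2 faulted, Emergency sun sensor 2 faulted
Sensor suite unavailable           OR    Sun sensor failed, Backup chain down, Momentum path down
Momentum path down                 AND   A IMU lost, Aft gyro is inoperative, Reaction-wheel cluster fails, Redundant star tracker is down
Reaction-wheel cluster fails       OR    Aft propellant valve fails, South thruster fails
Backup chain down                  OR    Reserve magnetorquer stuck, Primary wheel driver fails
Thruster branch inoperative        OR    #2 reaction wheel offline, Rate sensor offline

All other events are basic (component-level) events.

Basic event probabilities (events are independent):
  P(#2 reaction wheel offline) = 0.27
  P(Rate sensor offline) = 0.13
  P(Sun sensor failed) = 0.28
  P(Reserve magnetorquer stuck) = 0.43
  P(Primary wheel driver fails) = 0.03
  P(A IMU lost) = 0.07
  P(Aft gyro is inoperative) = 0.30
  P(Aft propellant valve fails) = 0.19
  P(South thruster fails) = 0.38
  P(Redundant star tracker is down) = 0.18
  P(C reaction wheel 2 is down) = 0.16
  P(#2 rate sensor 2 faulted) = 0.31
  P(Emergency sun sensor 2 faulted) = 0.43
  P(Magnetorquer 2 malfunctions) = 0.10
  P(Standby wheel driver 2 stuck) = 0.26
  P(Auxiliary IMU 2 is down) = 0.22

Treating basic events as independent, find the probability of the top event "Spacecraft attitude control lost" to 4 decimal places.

P(Thruster branch inoperative) [OR] = 1 − (1−0.27) × (1−0.13) = 0.364900
P(Backup chain down) [OR] = 1 − (1−0.43) × (1−0.03) = 0.447100
P(Reaction-wheel cluster fails) [OR] = 1 − (1−0.19) × (1−0.38) = 0.497800
P(Momentum path down) [AND] = 0.07 × 0.30 × 0.497800 × 0.18 = 0.001882
P(Sensor suite unavailable) [OR] = 1 − (1−0.28) × (1−0.447100) × (1−0.001882) = 0.602661
P(Control loop unavailable) [OR] = 1 − (1−0.31) × (1−0.43) = 0.606700
P(Thruster branch 2 lost) [OR] = 1 − (1−0.16) × (1−0.606700) × (1−0.10) × (1−0.26) = 0.779972
P(Spacecraft attitude control lost) [OR] = 1 − (1−0.364900) × (1−0.602661) × (1−0.779972) × (1−0.22) = 0.956691
Rounded to 4 decimal places: P(Spacecraft attitude control lost) ≈ 0.9567.

0.9567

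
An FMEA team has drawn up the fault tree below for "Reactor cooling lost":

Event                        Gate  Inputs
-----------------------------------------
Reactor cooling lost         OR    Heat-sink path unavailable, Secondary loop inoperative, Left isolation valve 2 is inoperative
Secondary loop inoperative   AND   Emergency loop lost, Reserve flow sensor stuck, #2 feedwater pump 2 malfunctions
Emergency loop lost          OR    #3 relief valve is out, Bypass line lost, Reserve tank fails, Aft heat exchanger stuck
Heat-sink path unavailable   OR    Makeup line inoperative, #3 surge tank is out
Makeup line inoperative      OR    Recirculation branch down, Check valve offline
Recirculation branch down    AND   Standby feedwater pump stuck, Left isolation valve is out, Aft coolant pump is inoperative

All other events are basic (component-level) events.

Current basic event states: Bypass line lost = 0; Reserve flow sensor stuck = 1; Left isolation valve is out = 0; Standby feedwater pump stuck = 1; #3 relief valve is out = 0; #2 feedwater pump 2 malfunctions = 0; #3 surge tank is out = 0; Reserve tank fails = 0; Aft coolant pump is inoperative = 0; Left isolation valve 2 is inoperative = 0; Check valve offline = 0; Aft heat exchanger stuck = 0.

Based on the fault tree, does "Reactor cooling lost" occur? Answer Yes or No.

Recirculation branch down [AND]: Standby feedwater pump stuck=occurs, Left isolation valve is out=not, Aft coolant pump is inoperative=not → not all inputs occur → does not occur.
Makeup line inoperative [OR]: Recirculation branch down=not, Check valve offline=not → no input occurs → does not occur.
Heat-sink path unavailable [OR]: Makeup line inoperative=not, #3 surge tank is out=not → no input occurs → does not occur.
Emergency loop lost [OR]: #3 relief valve is out=not, Bypass line lost=not, Reserve tank fails=not, Aft heat exchanger stuck=not → no input occurs → does not occur.
Secondary loop inoperative [AND]: Emergency loop lost=not, Reserve flow sensor stuck=occurs, #2 feedwater pump 2 malfunctions=not → not all inputs occur → does not occur.
Reactor cooling lost [OR]: Heat-sink path unavailable=not, Secondary loop inoperative=not, Left isolation valve 2 is inoperative=not → no input occurs → does not occur.

No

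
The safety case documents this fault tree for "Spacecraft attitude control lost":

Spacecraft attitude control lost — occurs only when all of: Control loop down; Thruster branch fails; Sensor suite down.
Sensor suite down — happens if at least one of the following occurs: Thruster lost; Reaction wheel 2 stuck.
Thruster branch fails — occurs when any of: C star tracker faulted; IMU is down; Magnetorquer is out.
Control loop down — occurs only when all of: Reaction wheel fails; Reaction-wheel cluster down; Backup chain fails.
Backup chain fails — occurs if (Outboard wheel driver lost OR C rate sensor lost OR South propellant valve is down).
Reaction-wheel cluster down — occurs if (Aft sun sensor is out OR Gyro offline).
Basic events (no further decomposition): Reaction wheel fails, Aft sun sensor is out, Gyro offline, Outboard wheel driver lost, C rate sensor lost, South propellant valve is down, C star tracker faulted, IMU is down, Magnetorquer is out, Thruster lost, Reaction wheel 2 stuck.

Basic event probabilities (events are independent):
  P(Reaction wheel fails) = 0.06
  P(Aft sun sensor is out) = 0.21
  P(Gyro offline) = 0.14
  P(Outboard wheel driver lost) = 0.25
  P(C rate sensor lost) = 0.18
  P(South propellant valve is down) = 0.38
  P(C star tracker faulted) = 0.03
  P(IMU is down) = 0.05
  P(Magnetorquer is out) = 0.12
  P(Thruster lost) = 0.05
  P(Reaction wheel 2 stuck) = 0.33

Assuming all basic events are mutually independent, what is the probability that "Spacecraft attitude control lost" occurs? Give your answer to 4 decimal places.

P(Reaction-wheel cluster down) [OR] = 1 − (1−0.21) × (1−0.14) = 0.320600
P(Backup chain fails) [OR] = 1 − (1−0.25) × (1−0.18) × (1−0.38) = 0.618700
P(Control loop down) [AND] = 0.06 × 0.320600 × 0.618700 = 0.011901
P(Thruster branch fails) [OR] = 1 − (1−0.03) × (1−0.05) × (1−0.12) = 0.189080
P(Sensor suite down) [OR] = 1 − (1−0.05) × (1−0.33) = 0.363500
P(Spacecraft attitude control lost) [AND] = 0.011901 × 0.189080 × 0.363500 = 0.000818
Rounded to 4 decimal places: P(Spacecraft attitude control lost) ≈ 0.0008.

0.0008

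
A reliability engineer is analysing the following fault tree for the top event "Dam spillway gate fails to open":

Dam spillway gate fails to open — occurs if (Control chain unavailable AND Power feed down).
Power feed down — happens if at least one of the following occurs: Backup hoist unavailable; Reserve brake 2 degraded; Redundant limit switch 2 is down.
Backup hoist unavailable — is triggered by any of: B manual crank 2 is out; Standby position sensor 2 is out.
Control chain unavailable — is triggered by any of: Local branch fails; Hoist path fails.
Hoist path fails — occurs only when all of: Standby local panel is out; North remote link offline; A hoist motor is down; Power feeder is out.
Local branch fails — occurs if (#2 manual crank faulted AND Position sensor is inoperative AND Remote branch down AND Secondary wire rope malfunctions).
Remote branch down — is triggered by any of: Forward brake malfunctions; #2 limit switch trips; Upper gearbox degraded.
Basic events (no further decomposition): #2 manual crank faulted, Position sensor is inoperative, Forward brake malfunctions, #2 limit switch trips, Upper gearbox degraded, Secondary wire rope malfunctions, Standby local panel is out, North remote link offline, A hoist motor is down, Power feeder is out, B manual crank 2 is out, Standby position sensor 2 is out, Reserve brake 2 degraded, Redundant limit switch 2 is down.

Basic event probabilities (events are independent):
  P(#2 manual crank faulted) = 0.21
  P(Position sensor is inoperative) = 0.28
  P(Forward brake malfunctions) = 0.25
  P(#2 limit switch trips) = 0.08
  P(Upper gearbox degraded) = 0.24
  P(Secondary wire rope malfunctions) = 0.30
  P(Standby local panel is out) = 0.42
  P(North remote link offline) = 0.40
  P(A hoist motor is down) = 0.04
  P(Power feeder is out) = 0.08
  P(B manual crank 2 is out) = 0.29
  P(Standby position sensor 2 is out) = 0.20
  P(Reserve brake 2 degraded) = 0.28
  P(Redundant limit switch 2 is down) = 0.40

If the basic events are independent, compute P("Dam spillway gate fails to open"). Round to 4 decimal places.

0.0067

P(Remote branch down) [OR] = 1 − (1−0.25) × (1−0.08) × (1−0.24) = 0.475600
P(Local branch fails) [AND] = 0.21 × 0.28 × 0.475600 × 0.30 = 0.008390
P(Hoist path fails) [AND] = 0.42 × 0.40 × 0.04 × 0.08 = 0.000538
P(Control chain unavailable) [OR] = 1 − (1−0.008390) × (1−0.000538) = 0.008923
P(Backup hoist unavailable) [OR] = 1 − (1−0.29) × (1−0.20) = 0.432000
P(Power feed down) [OR] = 1 − (1−0.432000) × (1−0.28) × (1−0.40) = 0.754624
P(Dam spillway gate fails to open) [AND] = 0.008923 × 0.754624 = 0.006734
Rounded to 4 decimal places: P(Dam spillway gate fails to open) ≈ 0.0067.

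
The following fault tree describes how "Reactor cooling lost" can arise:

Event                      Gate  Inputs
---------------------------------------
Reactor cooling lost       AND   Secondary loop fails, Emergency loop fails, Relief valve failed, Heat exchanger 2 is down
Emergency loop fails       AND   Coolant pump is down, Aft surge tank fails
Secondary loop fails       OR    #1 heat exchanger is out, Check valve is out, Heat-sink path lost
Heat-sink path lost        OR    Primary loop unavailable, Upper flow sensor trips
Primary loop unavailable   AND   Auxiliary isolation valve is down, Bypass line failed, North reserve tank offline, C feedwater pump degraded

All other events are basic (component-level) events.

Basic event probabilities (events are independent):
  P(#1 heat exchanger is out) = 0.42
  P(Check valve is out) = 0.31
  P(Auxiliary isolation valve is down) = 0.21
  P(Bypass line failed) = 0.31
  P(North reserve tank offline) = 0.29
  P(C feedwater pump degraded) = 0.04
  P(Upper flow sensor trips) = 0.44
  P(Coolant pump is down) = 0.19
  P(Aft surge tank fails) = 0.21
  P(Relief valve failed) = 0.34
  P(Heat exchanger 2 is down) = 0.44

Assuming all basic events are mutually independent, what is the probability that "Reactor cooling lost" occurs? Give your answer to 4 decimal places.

P(Primary loop unavailable) [AND] = 0.21 × 0.31 × 0.29 × 0.04 = 0.000755
P(Heat-sink path lost) [OR] = 1 − (1−0.000755) × (1−0.44) = 0.440423
P(Secondary loop fails) [OR] = 1 − (1−0.42) × (1−0.31) × (1−0.440423) = 0.776057
P(Emergency loop fails) [AND] = 0.19 × 0.21 = 0.039900
P(Reactor cooling lost) [AND] = 0.776057 × 0.039900 × 0.34 × 0.44 = 0.004632
Rounded to 4 decimal places: P(Reactor cooling lost) ≈ 0.0046.

0.0046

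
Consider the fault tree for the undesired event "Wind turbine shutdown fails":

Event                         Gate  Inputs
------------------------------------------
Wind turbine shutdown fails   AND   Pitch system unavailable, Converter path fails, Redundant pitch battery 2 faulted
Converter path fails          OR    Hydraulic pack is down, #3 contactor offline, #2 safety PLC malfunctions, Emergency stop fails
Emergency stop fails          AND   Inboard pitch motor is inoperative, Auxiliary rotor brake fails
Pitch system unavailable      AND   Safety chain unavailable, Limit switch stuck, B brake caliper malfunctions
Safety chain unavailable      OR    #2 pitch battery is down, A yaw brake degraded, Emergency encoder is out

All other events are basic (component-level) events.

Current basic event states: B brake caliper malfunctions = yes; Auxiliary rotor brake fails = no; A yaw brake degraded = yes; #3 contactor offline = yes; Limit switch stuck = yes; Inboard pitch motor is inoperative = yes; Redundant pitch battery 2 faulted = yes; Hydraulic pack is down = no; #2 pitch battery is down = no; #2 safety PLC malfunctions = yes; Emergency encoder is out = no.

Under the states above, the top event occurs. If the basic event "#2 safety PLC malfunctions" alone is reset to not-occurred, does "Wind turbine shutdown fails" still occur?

Counterfactual: set "#2 safety PLC malfunctions" to not occurred.
Safety chain unavailable [OR]: #2 pitch battery is down=not, A yaw brake degraded=occurs, Emergency encoder is out=not → at least one input occurs → occurs.
Pitch system unavailable [AND]: Safety chain unavailable=occurs, Limit switch stuck=occurs, B brake caliper malfunctions=occurs → all inputs occur → occurs.
Emergency stop fails [AND]: Inboard pitch motor is inoperative=occurs, Auxiliary rotor brake fails=not → not all inputs occur → does not occur.
Converter path fails [OR]: Hydraulic pack is down=not, #3 contactor offline=occurs, #2 safety PLC malfunctions=not, Emergency stop fails=not → at least one input occurs → occurs.
Wind turbine shutdown fails [AND]: Pitch system unavailable=occurs, Converter path fails=occurs, Redundant pitch battery 2 faulted=occurs → all inputs occur → occurs.

Yes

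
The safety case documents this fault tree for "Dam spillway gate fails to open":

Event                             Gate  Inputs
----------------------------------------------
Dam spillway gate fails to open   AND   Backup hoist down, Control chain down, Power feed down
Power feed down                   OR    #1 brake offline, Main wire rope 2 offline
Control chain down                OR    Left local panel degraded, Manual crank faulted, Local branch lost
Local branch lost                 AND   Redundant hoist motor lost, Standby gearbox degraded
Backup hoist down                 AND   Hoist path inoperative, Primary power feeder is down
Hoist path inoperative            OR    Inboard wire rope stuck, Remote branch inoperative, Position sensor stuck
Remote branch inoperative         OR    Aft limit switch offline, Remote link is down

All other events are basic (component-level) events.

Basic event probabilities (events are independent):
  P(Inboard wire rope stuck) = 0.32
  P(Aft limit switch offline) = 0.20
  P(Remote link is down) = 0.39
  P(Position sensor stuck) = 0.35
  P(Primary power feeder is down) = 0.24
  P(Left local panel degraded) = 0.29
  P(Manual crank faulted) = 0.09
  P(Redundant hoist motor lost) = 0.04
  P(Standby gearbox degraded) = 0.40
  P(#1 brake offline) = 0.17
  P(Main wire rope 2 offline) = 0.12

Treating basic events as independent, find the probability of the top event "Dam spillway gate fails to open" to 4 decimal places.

P(Remote branch inoperative) [OR] = 1 − (1−0.20) × (1−0.39) = 0.512000
P(Hoist path inoperative) [OR] = 1 − (1−0.32) × (1−0.512000) × (1−0.35) = 0.784304
P(Backup hoist down) [AND] = 0.784304 × 0.24 = 0.188233
P(Local branch lost) [AND] = 0.04 × 0.40 = 0.016000
P(Control chain down) [OR] = 1 − (1−0.29) × (1−0.09) × (1−0.016000) = 0.364238
P(Power feed down) [OR] = 1 − (1−0.17) × (1−0.12) = 0.269600
P(Dam spillway gate fails to open) [AND] = 0.188233 × 0.364238 × 0.269600 = 0.018484
Rounded to 4 decimal places: P(Dam spillway gate fails to open) ≈ 0.0185.

0.0185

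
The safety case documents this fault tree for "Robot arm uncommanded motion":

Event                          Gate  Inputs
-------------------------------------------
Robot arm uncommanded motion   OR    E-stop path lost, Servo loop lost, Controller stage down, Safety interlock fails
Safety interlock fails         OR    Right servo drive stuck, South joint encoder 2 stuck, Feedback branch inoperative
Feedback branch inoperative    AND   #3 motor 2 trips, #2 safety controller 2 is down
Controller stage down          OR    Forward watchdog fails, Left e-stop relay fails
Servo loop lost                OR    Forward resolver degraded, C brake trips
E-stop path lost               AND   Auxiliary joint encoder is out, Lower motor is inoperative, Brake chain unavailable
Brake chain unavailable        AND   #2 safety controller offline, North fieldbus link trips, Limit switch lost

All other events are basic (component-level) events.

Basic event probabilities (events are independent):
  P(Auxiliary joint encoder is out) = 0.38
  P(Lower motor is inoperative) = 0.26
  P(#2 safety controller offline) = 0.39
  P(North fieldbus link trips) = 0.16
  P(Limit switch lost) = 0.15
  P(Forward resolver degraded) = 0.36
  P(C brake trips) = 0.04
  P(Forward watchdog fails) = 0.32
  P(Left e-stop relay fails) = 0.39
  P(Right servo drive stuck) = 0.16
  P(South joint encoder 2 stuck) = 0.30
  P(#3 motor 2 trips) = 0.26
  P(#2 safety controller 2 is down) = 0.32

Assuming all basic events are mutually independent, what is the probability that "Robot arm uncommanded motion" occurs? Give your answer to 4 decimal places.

0.8627

P(Brake chain unavailable) [AND] = 0.39 × 0.16 × 0.15 = 0.009360
P(E-stop path lost) [AND] = 0.38 × 0.26 × 0.009360 = 0.000925
P(Servo loop lost) [OR] = 1 − (1−0.36) × (1−0.04) = 0.385600
P(Controller stage down) [OR] = 1 − (1−0.32) × (1−0.39) = 0.585200
P(Feedback branch inoperative) [AND] = 0.26 × 0.32 = 0.083200
P(Safety interlock fails) [OR] = 1 − (1−0.16) × (1−0.30) × (1−0.083200) = 0.460922
P(Robot arm uncommanded motion) [OR] = 1 − (1−0.000925) × (1−0.385600) × (1−0.585200) × (1−0.460922) = 0.862741
Rounded to 4 decimal places: P(Robot arm uncommanded motion) ≈ 0.8627.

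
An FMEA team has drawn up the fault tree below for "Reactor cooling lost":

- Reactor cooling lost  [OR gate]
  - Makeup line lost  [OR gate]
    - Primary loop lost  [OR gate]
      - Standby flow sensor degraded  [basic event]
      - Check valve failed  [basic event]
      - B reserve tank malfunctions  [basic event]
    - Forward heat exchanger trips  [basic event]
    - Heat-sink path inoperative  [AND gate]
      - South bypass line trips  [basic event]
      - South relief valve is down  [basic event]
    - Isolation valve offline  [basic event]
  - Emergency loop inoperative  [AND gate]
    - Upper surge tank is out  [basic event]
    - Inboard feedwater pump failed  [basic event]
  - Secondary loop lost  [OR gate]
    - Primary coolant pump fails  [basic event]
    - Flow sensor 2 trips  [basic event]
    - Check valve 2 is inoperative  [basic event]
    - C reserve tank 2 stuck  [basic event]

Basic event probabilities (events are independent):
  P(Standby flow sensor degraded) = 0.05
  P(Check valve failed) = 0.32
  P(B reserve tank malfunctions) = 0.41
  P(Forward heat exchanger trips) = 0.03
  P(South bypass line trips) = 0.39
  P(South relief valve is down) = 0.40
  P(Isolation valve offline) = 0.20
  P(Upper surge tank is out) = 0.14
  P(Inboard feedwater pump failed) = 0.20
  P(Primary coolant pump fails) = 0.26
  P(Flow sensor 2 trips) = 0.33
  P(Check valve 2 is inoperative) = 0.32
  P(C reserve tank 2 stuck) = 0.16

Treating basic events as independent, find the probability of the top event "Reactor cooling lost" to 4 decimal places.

0.9313

P(Primary loop lost) [OR] = 1 − (1−0.05) × (1−0.32) × (1−0.41) = 0.618860
P(Heat-sink path inoperative) [AND] = 0.39 × 0.40 = 0.156000
P(Makeup line lost) [OR] = 1 − (1−0.618860) × (1−0.03) × (1−0.156000) × (1−0.20) = 0.750375
P(Emergency loop inoperative) [AND] = 0.14 × 0.20 = 0.028000
P(Secondary loop lost) [OR] = 1 − (1−0.26) × (1−0.33) × (1−0.32) × (1−0.16) = 0.716799
P(Reactor cooling lost) [OR] = 1 − (1−0.750375) × (1−0.028000) × (1−0.716799) = 0.931285
Rounded to 4 decimal places: P(Reactor cooling lost) ≈ 0.9313.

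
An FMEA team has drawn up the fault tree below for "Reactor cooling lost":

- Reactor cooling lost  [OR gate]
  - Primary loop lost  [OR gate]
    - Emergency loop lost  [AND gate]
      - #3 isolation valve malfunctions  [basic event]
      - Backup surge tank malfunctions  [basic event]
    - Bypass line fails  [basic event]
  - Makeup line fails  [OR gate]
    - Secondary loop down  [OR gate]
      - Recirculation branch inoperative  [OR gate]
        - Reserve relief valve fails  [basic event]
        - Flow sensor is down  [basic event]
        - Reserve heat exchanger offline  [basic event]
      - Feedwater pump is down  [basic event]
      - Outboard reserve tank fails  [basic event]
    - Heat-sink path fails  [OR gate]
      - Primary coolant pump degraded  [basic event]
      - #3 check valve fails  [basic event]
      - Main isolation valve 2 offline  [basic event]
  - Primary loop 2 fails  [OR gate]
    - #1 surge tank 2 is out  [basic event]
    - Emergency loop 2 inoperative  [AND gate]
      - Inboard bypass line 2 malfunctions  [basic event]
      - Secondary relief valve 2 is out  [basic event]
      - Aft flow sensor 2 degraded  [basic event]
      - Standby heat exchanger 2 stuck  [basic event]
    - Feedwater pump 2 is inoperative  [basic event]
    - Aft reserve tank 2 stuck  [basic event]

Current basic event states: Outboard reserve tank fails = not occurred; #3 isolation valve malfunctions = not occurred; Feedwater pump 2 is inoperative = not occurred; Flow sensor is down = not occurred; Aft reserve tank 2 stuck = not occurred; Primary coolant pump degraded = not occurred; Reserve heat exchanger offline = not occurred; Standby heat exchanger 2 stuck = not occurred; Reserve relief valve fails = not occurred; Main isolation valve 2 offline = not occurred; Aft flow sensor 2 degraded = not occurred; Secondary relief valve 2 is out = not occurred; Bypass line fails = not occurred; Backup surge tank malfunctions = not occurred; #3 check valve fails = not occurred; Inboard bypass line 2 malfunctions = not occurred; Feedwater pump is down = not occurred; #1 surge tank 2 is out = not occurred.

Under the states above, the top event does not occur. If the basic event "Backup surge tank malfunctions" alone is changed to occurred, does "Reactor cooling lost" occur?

No

Counterfactual: set "Backup surge tank malfunctions" to occurred.
Emergency loop lost [AND]: #3 isolation valve malfunctions=not, Backup surge tank malfunctions=occurs → not all inputs occur → does not occur.
Primary loop lost [OR]: Emergency loop lost=not, Bypass line fails=not → no input occurs → does not occur.
Recirculation branch inoperative [OR]: Reserve relief valve fails=not, Flow sensor is down=not, Reserve heat exchanger offline=not → no input occurs → does not occur.
Secondary loop down [OR]: Recirculation branch inoperative=not, Feedwater pump is down=not, Outboard reserve tank fails=not → no input occurs → does not occur.
Heat-sink path fails [OR]: Primary coolant pump degraded=not, #3 check valve fails=not, Main isolation valve 2 offline=not → no input occurs → does not occur.
Makeup line fails [OR]: Secondary loop down=not, Heat-sink path fails=not → no input occurs → does not occur.
Emergency loop 2 inoperative [AND]: Inboard bypass line 2 malfunctions=not, Secondary relief valve 2 is out=not, Aft flow sensor 2 degraded=not, Standby heat exchanger 2 stuck=not → not all inputs occur → does not occur.
Primary loop 2 fails [OR]: #1 surge tank 2 is out=not, Emergency loop 2 inoperative=not, Feedwater pump 2 is inoperative=not, Aft reserve tank 2 stuck=not → no input occurs → does not occur.
Reactor cooling lost [OR]: Primary loop lost=not, Makeup line fails=not, Primary loop 2 fails=not → no input occurs → does not occur.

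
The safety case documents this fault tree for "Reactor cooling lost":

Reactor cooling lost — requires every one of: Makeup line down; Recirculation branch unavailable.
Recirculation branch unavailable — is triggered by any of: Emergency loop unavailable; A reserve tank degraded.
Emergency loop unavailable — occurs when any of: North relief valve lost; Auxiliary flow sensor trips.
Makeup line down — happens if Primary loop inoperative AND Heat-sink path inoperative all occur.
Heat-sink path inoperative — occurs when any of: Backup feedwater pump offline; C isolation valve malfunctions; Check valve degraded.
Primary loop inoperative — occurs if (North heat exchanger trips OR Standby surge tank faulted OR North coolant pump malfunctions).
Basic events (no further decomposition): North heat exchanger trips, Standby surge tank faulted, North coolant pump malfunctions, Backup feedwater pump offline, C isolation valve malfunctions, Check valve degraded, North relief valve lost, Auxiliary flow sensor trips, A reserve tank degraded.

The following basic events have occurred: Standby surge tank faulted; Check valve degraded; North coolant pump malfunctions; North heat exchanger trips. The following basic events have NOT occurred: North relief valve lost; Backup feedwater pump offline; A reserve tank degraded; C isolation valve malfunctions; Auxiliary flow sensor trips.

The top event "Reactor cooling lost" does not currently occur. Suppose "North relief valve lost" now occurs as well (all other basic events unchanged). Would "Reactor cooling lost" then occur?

Yes

Counterfactual: set "North relief valve lost" to occurred.
Primary loop inoperative [OR]: North heat exchanger trips=occurs, Standby surge tank faulted=occurs, North coolant pump malfunctions=occurs → at least one input occurs → occurs.
Heat-sink path inoperative [OR]: Backup feedwater pump offline=not, C isolation valve malfunctions=not, Check valve degraded=occurs → at least one input occurs → occurs.
Makeup line down [AND]: Primary loop inoperative=occurs, Heat-sink path inoperative=occurs → all inputs occur → occurs.
Emergency loop unavailable [OR]: North relief valve lost=occurs, Auxiliary flow sensor trips=not → at least one input occurs → occurs.
Recirculation branch unavailable [OR]: Emergency loop unavailable=occurs, A reserve tank degraded=not → at least one input occurs → occurs.
Reactor cooling lost [AND]: Makeup line down=occurs, Recirculation branch unavailable=occurs → all inputs occur → occurs.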